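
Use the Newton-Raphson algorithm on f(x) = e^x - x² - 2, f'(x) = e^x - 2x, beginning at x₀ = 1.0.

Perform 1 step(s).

f(x) = e^x - x² - 2
f'(x) = e^x - 2x
x₀ = 1.0

Newton-Raphson formula: x_{n+1} = x_n - f(x_n)/f'(x_n)

Iteration 1:
  f(1.000000) = -0.281718
  f'(1.000000) = 0.718282
  x_1 = 1.000000 - (-0.281718)/0.718282 = 1.392211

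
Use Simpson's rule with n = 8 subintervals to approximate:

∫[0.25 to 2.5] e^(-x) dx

f(x) = e^(-x)
a = 0.25, b = 2.5, n = 8
h = (b - a)/n = 0.281250

Simpson's rule: (h/3)[f(x₀) + 4f(x₁) + 2f(x₂) + ... + f(xₙ)]

x_0 = 0.2500, f(x_0) = 0.778801, coefficient = 1
x_1 = 0.5312, f(x_1) = 0.587870, coefficient = 4
x_2 = 0.8125, f(x_2) = 0.443747, coefficient = 2
x_3 = 1.0938, f(x_3) = 0.334958, coefficient = 4
x_4 = 1.3750, f(x_4) = 0.252840, coefficient = 2
x_5 = 1.6562, f(x_5) = 0.190853, coefficient = 4
x_6 = 1.9375, f(x_6) = 0.144064, coefficient = 2
x_7 = 2.2188, f(x_7) = 0.108745, coefficient = 4
x_8 = 2.5000, f(x_8) = 0.082085, coefficient = 1

I ≈ (0.281250/3) × 7.431891 = 0.696740
Exact value: 0.696716
Error: 0.000024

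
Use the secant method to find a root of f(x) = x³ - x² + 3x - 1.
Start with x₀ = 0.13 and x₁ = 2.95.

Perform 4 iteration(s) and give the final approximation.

f(x) = x³ - x² + 3x - 1
x₀ = 0.13, x₁ = 2.95

Secant formula: x_{n+1} = x_n - f(x_n)(x_n - x_{n-1})/(f(x_n) - f(x_{n-1}))

Iteration 1:
  f(0.130000) = -0.624703
  f(2.950000) = 24.819875
  x_2 = 2.950000 - 24.819875×(2.950000 - 0.130000)/(24.819875 - (-0.624703))
       = 0.199235
Iteration 2:
  f(2.950000) = 24.819875
  f(0.199235) = -0.434080
  x_3 = 0.199235 - (-0.434080)×(0.199235 - 2.950000)/(-0.434080 - 24.819875)
       = 0.246517
Iteration 3:
  f(0.199235) = -0.434080
  f(0.246517) = -0.306238
  x_4 = 0.246517 - (-0.306238)×(0.246517 - 0.199235)/(-0.306238 - (-0.434080))
       = 0.359778
Iteration 4:
  f(0.246517) = -0.306238
  f(0.359778) = -0.003536
  x_5 = 0.359778 - (-0.003536)×(0.359778 - 0.246517)/(-0.003536 - (-0.306238))
       = 0.361101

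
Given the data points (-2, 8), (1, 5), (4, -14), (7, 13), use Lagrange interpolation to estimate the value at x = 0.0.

Lagrange interpolation formula:
P(x) = Σ yᵢ × Lᵢ(x)
where Lᵢ(x) = Π_{j≠i} (x - xⱼ)/(xᵢ - xⱼ)

L_0(0.0) = (0.0 - 1)/(-2 - 1) × (0.0 - 4)/(-2 - 4) × (0.0 - 7)/(-2 - 7) = 0.172840
L_1(0.0) = (0.0 - (-2))/(1 - (-2)) × (0.0 - 4)/(1 - 4) × (0.0 - 7)/(1 - 7) = 1.037037
L_2(0.0) = (0.0 - (-2))/(4 - (-2)) × (0.0 - 1)/(4 - 1) × (0.0 - 7)/(4 - 7) = -0.259259
L_3(0.0) = (0.0 - (-2))/(7 - (-2)) × (0.0 - 1)/(7 - 1) × (0.0 - 4)/(7 - 4) = 0.049383

P(0.0) = 8×L_0(0.0) + 5×L_1(0.0) + (-14)×L_2(0.0) + 13×L_3(0.0)
P(0.0) = 10.839506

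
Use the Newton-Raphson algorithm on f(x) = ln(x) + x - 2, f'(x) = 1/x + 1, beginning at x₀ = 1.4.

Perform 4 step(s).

f(x) = ln(x) + x - 2
f'(x) = 1/x + 1
x₀ = 1.4

Newton-Raphson formula: x_{n+1} = x_n - f(x_n)/f'(x_n)

Iteration 1:
  f(1.400000) = -0.263528
  f'(1.400000) = 1.714286
  x_1 = 1.400000 - (-0.263528)/1.714286 = 1.553725
Iteration 2:
  f(1.553725) = -0.005621
  f'(1.553725) = 1.643615
  x_2 = 1.553725 - (-0.005621)/1.643615 = 1.557144
Iteration 3:
  f(1.557144) = -0.000002
  f'(1.557144) = 1.642201
  x_3 = 1.557144 - (-0.000002)/1.642201 = 1.557146
Iteration 4:
  f(1.557146) = 0.000000
  f'(1.557146) = 1.642201
  x_4 = 1.557146 - 0.000000/1.642201 = 1.557146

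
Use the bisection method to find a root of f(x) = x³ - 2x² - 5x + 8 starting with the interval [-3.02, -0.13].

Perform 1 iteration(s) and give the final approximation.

f(x) = x³ - 2x² - 5x + 8
Initial interval: [-3.02, -0.13]

Iteration 1:
  c_1 = (-3.020000 + (-0.130000))/2 = -1.575000
  f(c_1) = f(-1.575000) = 7.006766
  f(a) × f(c) < 0, new interval: [-3.020000, -1.575000]

After 1 iteration(s), the approximation is c_1 = -1.575000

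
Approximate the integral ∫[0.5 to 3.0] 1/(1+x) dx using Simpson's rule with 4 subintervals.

f(x) = 1/(1+x)
a = 0.5, b = 3.0, n = 4
h = (b - a)/n = 0.625000

Simpson's rule: (h/3)[f(x₀) + 4f(x₁) + 2f(x₂) + ... + f(xₙ)]

x_0 = 0.5000, f(x_0) = 0.666667, coefficient = 1
x_1 = 1.1250, f(x_1) = 0.470588, coefficient = 4
x_2 = 1.7500, f(x_2) = 0.363636, coefficient = 2
x_3 = 2.3750, f(x_3) = 0.296296, coefficient = 4
x_4 = 3.0000, f(x_4) = 0.250000, coefficient = 1

I ≈ (0.625000/3) × 4.711478 = 0.981558
Exact value: 0.980829
Error: 0.000729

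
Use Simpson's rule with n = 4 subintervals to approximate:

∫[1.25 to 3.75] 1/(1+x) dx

f(x) = 1/(1+x)
a = 1.25, b = 3.75, n = 4
h = (b - a)/n = 0.625000

Simpson's rule: (h/3)[f(x₀) + 4f(x₁) + 2f(x₂) + ... + f(xₙ)]

x_0 = 1.2500, f(x_0) = 0.444444, coefficient = 1
x_1 = 1.8750, f(x_1) = 0.347826, coefficient = 4
x_2 = 2.5000, f(x_2) = 0.285714, coefficient = 2
x_3 = 3.1250, f(x_3) = 0.242424, coefficient = 4
x_4 = 3.7500, f(x_4) = 0.210526, coefficient = 1

I ≈ (0.625000/3) × 3.587401 = 0.747375
Exact value: 0.747214
Error: 0.000161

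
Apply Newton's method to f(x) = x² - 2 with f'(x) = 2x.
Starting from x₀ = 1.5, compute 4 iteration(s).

f(x) = x² - 2
f'(x) = 2x
x₀ = 1.5

Newton-Raphson formula: x_{n+1} = x_n - f(x_n)/f'(x_n)

Iteration 1:
  f(1.500000) = 0.250000
  f'(1.500000) = 3.000000
  x_1 = 1.500000 - 0.250000/3.000000 = 1.416667
Iteration 2:
  f(1.416667) = 0.006944
  f'(1.416667) = 2.833333
  x_2 = 1.416667 - 0.006944/2.833333 = 1.414216
Iteration 3:
  f(1.414216) = 0.000006
  f'(1.414216) = 2.828431
  x_3 = 1.414216 - 0.000006/2.828431 = 1.414214
Iteration 4:
  f(1.414214) = 0.000000
  f'(1.414214) = 2.828427
  x_4 = 1.414214 - 0.000000/2.828427 = 1.414214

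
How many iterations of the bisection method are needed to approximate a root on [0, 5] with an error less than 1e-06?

We need (b-a)/2^n ≤ 1e-06
(5 - 0)/2^n ≤ 1e-06
5/2^n ≤ 1e-06
2^n ≥ 5000000
n ≥ log₂(5000000) = 22.25
n ≥ 23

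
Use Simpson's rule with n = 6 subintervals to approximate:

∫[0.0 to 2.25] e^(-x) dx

f(x) = e^(-x)
a = 0.0, b = 2.25, n = 6
h = (b - a)/n = 0.375000

Simpson's rule: (h/3)[f(x₀) + 4f(x₁) + 2f(x₂) + ... + f(xₙ)]

x_0 = 0.0000, f(x_0) = 1.000000, coefficient = 1
x_1 = 0.3750, f(x_1) = 0.687289, coefficient = 4
x_2 = 0.7500, f(x_2) = 0.472367, coefficient = 2
x_3 = 1.1250, f(x_3) = 0.324652, coefficient = 4
x_4 = 1.5000, f(x_4) = 0.223130, coefficient = 2
x_5 = 1.8750, f(x_5) = 0.153355, coefficient = 4
x_6 = 2.2500, f(x_6) = 0.105399, coefficient = 1

I ≈ (0.375000/3) × 7.157580 = 0.894697
Exact value: 0.894601
Error: 0.000097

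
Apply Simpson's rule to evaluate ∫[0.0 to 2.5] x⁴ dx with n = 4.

f(x) = x⁴
a = 0.0, b = 2.5, n = 4
h = (b - a)/n = 0.625000

Simpson's rule: (h/3)[f(x₀) + 4f(x₁) + 2f(x₂) + ... + f(xₙ)]

x_0 = 0.0000, f(x_0) = 0.000000, coefficient = 1
x_1 = 0.6250, f(x_1) = 0.152588, coefficient = 4
x_2 = 1.2500, f(x_2) = 2.441406, coefficient = 2
x_3 = 1.8750, f(x_3) = 12.359619, coefficient = 4
x_4 = 2.5000, f(x_4) = 39.062500, coefficient = 1

I ≈ (0.625000/3) × 93.994141 = 19.582113
Exact value: 19.531250
Error: 0.050863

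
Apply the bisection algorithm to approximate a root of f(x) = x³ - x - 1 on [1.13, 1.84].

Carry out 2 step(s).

f(x) = x³ - x - 1
Initial interval: [1.13, 1.84]

Iteration 1:
  c_1 = (1.130000 + 1.840000)/2 = 1.485000
  f(c_1) = f(1.485000) = 0.789759
  f(a) × f(c) < 0, new interval: [1.130000, 1.485000]
Iteration 2:
  c_2 = (1.130000 + 1.485000)/2 = 1.307500
  f(c_2) = f(1.307500) = -0.072255
  f(a) × f(c) ≥ 0, new interval: [1.307500, 1.485000]

After 2 iteration(s), the approximation is c_2 = 1.307500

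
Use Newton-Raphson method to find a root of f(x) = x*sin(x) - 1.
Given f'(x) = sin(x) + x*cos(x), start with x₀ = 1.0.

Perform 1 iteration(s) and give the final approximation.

f(x) = x*sin(x) - 1
f'(x) = sin(x) + x*cos(x)
x₀ = 1.0

Newton-Raphson formula: x_{n+1} = x_n - f(x_n)/f'(x_n)

Iteration 1:
  f(1.000000) = -0.158529
  f'(1.000000) = 1.381773
  x_1 = 1.000000 - (-0.158529)/1.381773 = 1.114729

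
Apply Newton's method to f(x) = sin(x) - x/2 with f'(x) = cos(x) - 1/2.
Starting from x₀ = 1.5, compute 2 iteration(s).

f(x) = sin(x) - x/2
f'(x) = cos(x) - 1/2
x₀ = 1.5

Newton-Raphson formula: x_{n+1} = x_n - f(x_n)/f'(x_n)

Iteration 1:
  f(1.500000) = 0.247495
  f'(1.500000) = -0.429263
  x_1 = 1.500000 - 0.247495/(-0.429263) = 2.076558
Iteration 2:
  f(2.076558) = -0.163473
  f'(2.076558) = -0.984474
  x_2 = 2.076558 - (-0.163473)/(-0.984474) = 1.910507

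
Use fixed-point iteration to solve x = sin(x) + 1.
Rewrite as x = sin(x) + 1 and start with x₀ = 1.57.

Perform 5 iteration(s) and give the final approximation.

Equation: x = sin(x) + 1
Fixed-point form: x = sin(x) + 1
x₀ = 1.57

x_1 = g(1.570000) = 2.000000
x_2 = g(2.000000) = 1.909298
x_3 = g(1.909298) = 1.943253
x_4 = g(1.943253) = 1.931436
x_5 = g(1.931436) = 1.935671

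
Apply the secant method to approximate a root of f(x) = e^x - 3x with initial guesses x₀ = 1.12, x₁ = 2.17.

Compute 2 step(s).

f(x) = e^x - 3x
x₀ = 1.12, x₁ = 2.17

Secant formula: x_{n+1} = x_n - f(x_n)(x_n - x_{n-1})/(f(x_n) - f(x_{n-1}))

Iteration 1:
  f(1.120000) = -0.295146
  f(2.170000) = 2.248284
  x_2 = 2.170000 - 2.248284×(2.170000 - 1.120000)/(2.248284 - (-0.295146))
       = 1.241845
Iteration 2:
  f(2.170000) = 2.248284
  f(1.241845) = -0.263540
  x_3 = 1.241845 - (-0.263540)×(1.241845 - 2.170000)/(-0.263540 - 2.248284)
       = 1.339226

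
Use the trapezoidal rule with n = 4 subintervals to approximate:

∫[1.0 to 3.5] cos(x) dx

f(x) = cos(x)
a = 1.0, b = 3.5, n = 4
h = (b - a)/n = 0.625000

Trapezoidal rule: (h/2)[f(x₀) + 2f(x₁) + 2f(x₂) + ... + f(xₙ)]

x_0 = 1.0000, f(x_0) = 0.540302, coefficient = 1
x_1 = 1.6250, f(x_1) = -0.054177, coefficient = 2
x_2 = 2.2500, f(x_2) = -0.628174, coefficient = 2
x_3 = 2.8750, f(x_3) = -0.964674, coefficient = 2
x_4 = 3.5000, f(x_4) = -0.936457, coefficient = 1

I ≈ (0.625000/2) × -3.690204 = -1.153189
Exact value: -1.192254
Error: 0.039065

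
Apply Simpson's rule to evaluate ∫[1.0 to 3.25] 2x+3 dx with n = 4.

f(x) = 2x+3
a = 1.0, b = 3.25, n = 4
h = (b - a)/n = 0.562500

Simpson's rule: (h/3)[f(x₀) + 4f(x₁) + 2f(x₂) + ... + f(xₙ)]

x_0 = 1.0000, f(x_0) = 5.000000, coefficient = 1
x_1 = 1.5625, f(x_1) = 6.125000, coefficient = 4
x_2 = 2.1250, f(x_2) = 7.250000, coefficient = 2
x_3 = 2.6875, f(x_3) = 8.375000, coefficient = 4
x_4 = 3.2500, f(x_4) = 9.500000, coefficient = 1

I ≈ (0.562500/3) × 87.000000 = 16.312500
Exact value: 16.312500
Error: 0.000000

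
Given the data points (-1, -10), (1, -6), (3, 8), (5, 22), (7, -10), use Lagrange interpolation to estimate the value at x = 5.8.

Lagrange interpolation formula:
P(x) = Σ yᵢ × Lᵢ(x)
where Lᵢ(x) = Π_{j≠i} (x - xⱼ)/(xᵢ - xⱼ)

L_0(5.8) = (5.8 - 1)/(-1 - 1) × (5.8 - 3)/(-1 - 3) × (5.8 - 5)/(-1 - 5) × (5.8 - 7)/(-1 - 7) = -0.033600
L_1(5.8) = (5.8 - (-1))/(1 - (-1)) × (5.8 - 3)/(1 - 3) × (5.8 - 5)/(1 - 5) × (5.8 - 7)/(1 - 7) = 0.190400
L_2(5.8) = (5.8 - (-1))/(3 - (-1)) × (5.8 - 1)/(3 - 1) × (5.8 - 5)/(3 - 5) × (5.8 - 7)/(3 - 7) = -0.489600
L_3(5.8) = (5.8 - (-1))/(5 - (-1)) × (5.8 - 1)/(5 - 1) × (5.8 - 3)/(5 - 3) × (5.8 - 7)/(5 - 7) = 1.142400
L_4(5.8) = (5.8 - (-1))/(7 - (-1)) × (5.8 - 1)/(7 - 1) × (5.8 - 3)/(7 - 3) × (5.8 - 5)/(7 - 5) = 0.190400

P(5.8) = (-10)×L_0(5.8) + (-6)×L_1(5.8) + 8×L_2(5.8) + 22×L_3(5.8) + (-10)×L_4(5.8)
P(5.8) = 18.505600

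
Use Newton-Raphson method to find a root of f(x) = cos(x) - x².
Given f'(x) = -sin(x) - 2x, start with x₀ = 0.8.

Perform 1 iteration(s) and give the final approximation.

f(x) = cos(x) - x²
f'(x) = -sin(x) - 2x
x₀ = 0.8

Newton-Raphson formula: x_{n+1} = x_n - f(x_n)/f'(x_n)

Iteration 1:
  f(0.800000) = 0.056707
  f'(0.800000) = -2.317356
  x_1 = 0.800000 - 0.056707/(-2.317356) = 0.824470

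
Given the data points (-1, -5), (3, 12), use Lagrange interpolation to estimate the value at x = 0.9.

Lagrange interpolation formula:
P(x) = Σ yᵢ × Lᵢ(x)
where Lᵢ(x) = Π_{j≠i} (x - xⱼ)/(xᵢ - xⱼ)

L_0(0.9) = (0.9 - 3)/(-1 - 3) = 0.525000
L_1(0.9) = (0.9 - (-1))/(3 - (-1)) = 0.475000

P(0.9) = (-5)×L_0(0.9) + 12×L_1(0.9)
P(0.9) = 3.075000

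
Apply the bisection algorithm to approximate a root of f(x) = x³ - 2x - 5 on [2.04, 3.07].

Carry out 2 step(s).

f(x) = x³ - 2x - 5
Initial interval: [2.04, 3.07]

Iteration 1:
  c_1 = (2.040000 + 3.070000)/2 = 2.555000
  f(c_1) = f(2.555000) = 6.569104
  f(a) × f(c) < 0, new interval: [2.040000, 2.555000]
Iteration 2:
  c_2 = (2.040000 + 2.555000)/2 = 2.297500
  f(c_2) = f(2.297500) = 2.532368
  f(a) × f(c) < 0, new interval: [2.040000, 2.297500]

After 2 iteration(s), the approximation is c_2 = 2.297500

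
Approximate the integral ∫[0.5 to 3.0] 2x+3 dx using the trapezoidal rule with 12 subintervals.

f(x) = 2x+3
a = 0.5, b = 3.0, n = 12
h = (b - a)/n = 0.208333

Trapezoidal rule: (h/2)[f(x₀) + 2f(x₁) + 2f(x₂) + ... + f(xₙ)]

x_0 = 0.5000, f(x_0) = 4.000000, coefficient = 1
x_1 = 0.7083, f(x_1) = 4.416667, coefficient = 2
x_2 = 0.9167, f(x_2) = 4.833333, coefficient = 2
x_3 = 1.1250, f(x_3) = 5.250000, coefficient = 2
x_4 = 1.3333, f(x_4) = 5.666667, coefficient = 2
x_5 = 1.5417, f(x_5) = 6.083333, coefficient = 2
x_6 = 1.7500, f(x_6) = 6.500000, coefficient = 2
x_7 = 1.9583, f(x_7) = 6.916667, coefficient = 2
x_8 = 2.1667, f(x_8) = 7.333333, coefficient = 2
x_9 = 2.3750, f(x_9) = 7.750000, coefficient = 2
x_10 = 2.5833, f(x_10) = 8.166667, coefficient = 2
x_11 = 2.7917, f(x_11) = 8.583333, coefficient = 2
x_12 = 3.0000, f(x_12) = 9.000000, coefficient = 1

I ≈ (0.208333/2) × 156.000000 = 16.250000
Exact value: 16.250000
Error: 0.000000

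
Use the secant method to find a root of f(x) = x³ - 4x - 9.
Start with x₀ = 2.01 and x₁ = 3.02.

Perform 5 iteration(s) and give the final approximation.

f(x) = x³ - 4x - 9
x₀ = 2.01, x₁ = 3.02

Secant formula: x_{n+1} = x_n - f(x_n)(x_n - x_{n-1})/(f(x_n) - f(x_{n-1}))

Iteration 1:
  f(2.010000) = -8.919399
  f(3.020000) = 6.463608
  x_2 = 3.020000 - 6.463608×(3.020000 - 2.010000)/(6.463608 - (-8.919399))
       = 2.595620
Iteration 2:
  f(3.020000) = 6.463608
  f(2.595620) = -1.895161
  x_3 = 2.595620 - (-1.895161)×(2.595620 - 3.020000)/(-1.895161 - 6.463608)
       = 2.691838
Iteration 3:
  f(2.595620) = -1.895161
  f(2.691838) = -0.262310
  x_4 = 2.691838 - (-0.262310)×(2.691838 - 2.595620)/(-0.262310 - (-1.895161))
       = 2.707295
Iteration 4:
  f(2.691838) = -0.262310
  f(2.707295) = 0.013800
  x_5 = 2.707295 - 0.013800×(2.707295 - 2.691838)/(0.013800 - (-0.262310))
       = 2.706523
Iteration 5:
  f(2.707295) = 0.013800
  f(2.706523) = -0.000092
  x_6 = 2.706523 - (-0.000092)×(2.706523 - 2.707295)/(-0.000092 - 0.013800)
       = 2.706528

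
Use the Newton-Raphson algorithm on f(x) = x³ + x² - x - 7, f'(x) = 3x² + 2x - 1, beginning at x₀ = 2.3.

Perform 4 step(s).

f(x) = x³ + x² - x - 7
f'(x) = 3x² + 2x - 1
x₀ = 2.3

Newton-Raphson formula: x_{n+1} = x_n - f(x_n)/f'(x_n)

Iteration 1:
  f(2.300000) = 8.157000
  f'(2.300000) = 19.470000
  x_1 = 2.300000 - 8.157000/19.470000 = 1.881048
Iteration 2:
  f(1.881048) = 1.313081
  f'(1.881048) = 13.377118
  x_2 = 1.881048 - 1.313081/13.377118 = 1.782889
Iteration 3:
  f(1.782889) = 0.063062
  f'(1.782889) = 12.101858
  x_3 = 1.782889 - 0.063062/12.101858 = 1.777678
Iteration 4:
  f(1.777678) = 0.000172
  f'(1.777678) = 12.035775
  x_4 = 1.777678 - 0.000172/12.035775 = 1.777664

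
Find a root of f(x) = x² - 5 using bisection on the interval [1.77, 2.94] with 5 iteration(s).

f(x) = x² - 5
Initial interval: [1.77, 2.94]

Iteration 1:
  c_1 = (1.770000 + 2.940000)/2 = 2.355000
  f(c_1) = f(2.355000) = 0.546025
  f(a) × f(c) < 0, new interval: [1.770000, 2.355000]
Iteration 2:
  c_2 = (1.770000 + 2.355000)/2 = 2.062500
  f(c_2) = f(2.062500) = -0.746094
  f(a) × f(c) ≥ 0, new interval: [2.062500, 2.355000]
Iteration 3:
  c_3 = (2.062500 + 2.355000)/2 = 2.208750
  f(c_3) = f(2.208750) = -0.121423
  f(a) × f(c) ≥ 0, new interval: [2.208750, 2.355000]
Iteration 4:
  c_4 = (2.208750 + 2.355000)/2 = 2.281875
  f(c_4) = f(2.281875) = 0.206954
  f(a) × f(c) < 0, new interval: [2.208750, 2.281875]
Iteration 5:
  c_5 = (2.208750 + 2.281875)/2 = 2.245313
  f(c_5) = f(2.245313) = 0.041428
  f(a) × f(c) < 0, new interval: [2.208750, 2.245313]

After 5 iteration(s), the approximation is c_5 = 2.245313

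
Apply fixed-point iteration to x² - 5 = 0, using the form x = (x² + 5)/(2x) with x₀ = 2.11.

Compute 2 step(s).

Equation: x² - 5 = 0
Fixed-point form: x = (x² + 5)/(2x)
x₀ = 2.11

x_1 = g(2.110000) = 2.239834
x_2 = g(2.239834) = 2.236071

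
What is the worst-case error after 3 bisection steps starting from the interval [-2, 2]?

Bisection error bound: |error| ≤ (b-a)/2^n
|error| ≤ (2 - (-2))/2^3 = 4/2^3
|error| ≤ 0.5000000000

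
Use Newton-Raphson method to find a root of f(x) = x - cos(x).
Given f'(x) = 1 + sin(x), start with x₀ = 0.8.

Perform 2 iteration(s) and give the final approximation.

f(x) = x - cos(x)
f'(x) = 1 + sin(x)
x₀ = 0.8

Newton-Raphson formula: x_{n+1} = x_n - f(x_n)/f'(x_n)

Iteration 1:
  f(0.800000) = 0.103293
  f'(0.800000) = 1.717356
  x_1 = 0.800000 - 0.103293/1.717356 = 0.739853
Iteration 2:
  f(0.739853) = 0.001286
  f'(0.739853) = 1.674180
  x_2 = 0.739853 - 0.001286/1.674180 = 0.739085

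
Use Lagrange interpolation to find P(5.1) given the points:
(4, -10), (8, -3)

Lagrange interpolation formula:
P(x) = Σ yᵢ × Lᵢ(x)
where Lᵢ(x) = Π_{j≠i} (x - xⱼ)/(xᵢ - xⱼ)

L_0(5.1) = (5.1 - 8)/(4 - 8) = 0.725000
L_1(5.1) = (5.1 - 4)/(8 - 4) = 0.275000

P(5.1) = (-10)×L_0(5.1) + (-3)×L_1(5.1)
P(5.1) = -8.075000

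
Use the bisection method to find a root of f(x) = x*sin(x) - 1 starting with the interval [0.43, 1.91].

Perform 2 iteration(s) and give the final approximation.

f(x) = x*sin(x) - 1
Initial interval: [0.43, 1.91]

Iteration 1:
  c_1 = (0.430000 + 1.910000)/2 = 1.170000
  f(c_1) = f(1.170000) = 0.077278
  f(a) × f(c) < 0, new interval: [0.430000, 1.170000]
Iteration 2:
  c_2 = (0.430000 + 1.170000)/2 = 0.800000
  f(c_2) = f(0.800000) = -0.426115
  f(a) × f(c) ≥ 0, new interval: [0.800000, 1.170000]

After 2 iteration(s), the approximation is c_2 = 0.800000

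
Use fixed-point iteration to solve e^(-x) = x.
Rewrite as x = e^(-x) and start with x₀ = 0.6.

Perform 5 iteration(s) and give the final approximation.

Equation: e^(-x) = x
Fixed-point form: x = e^(-x)
x₀ = 0.6

x_1 = g(0.600000) = 0.548812
x_2 = g(0.548812) = 0.577636
x_3 = g(0.577636) = 0.561224
x_4 = g(0.561224) = 0.570511
x_5 = g(0.570511) = 0.565237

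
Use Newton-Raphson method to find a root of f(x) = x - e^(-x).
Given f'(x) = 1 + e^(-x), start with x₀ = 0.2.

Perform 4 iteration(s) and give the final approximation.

f(x) = x - e^(-x)
f'(x) = 1 + e^(-x)
x₀ = 0.2

Newton-Raphson formula: x_{n+1} = x_n - f(x_n)/f'(x_n)

Iteration 1:
  f(0.200000) = -0.618731
  f'(0.200000) = 1.818731
  x_1 = 0.200000 - (-0.618731)/1.818731 = 0.540199
Iteration 2:
  f(0.540199) = -0.042433
  f'(0.540199) = 1.582632
  x_2 = 0.540199 - (-0.042433)/1.582632 = 0.567011
Iteration 3:
  f(0.567011) = -0.000208
  f'(0.567011) = 1.567218
  x_3 = 0.567011 - (-0.000208)/1.567218 = 0.567143
Iteration 4:
  f(0.567143) = 0.000000
  f'(0.567143) = 1.567143
  x_4 = 0.567143 - 0.000000/1.567143 = 0.567143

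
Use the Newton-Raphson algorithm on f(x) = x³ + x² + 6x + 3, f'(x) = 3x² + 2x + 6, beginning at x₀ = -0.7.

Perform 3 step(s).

f(x) = x³ + x² + 6x + 3
f'(x) = 3x² + 2x + 6
x₀ = -0.7

Newton-Raphson formula: x_{n+1} = x_n - f(x_n)/f'(x_n)

Iteration 1:
  f(-0.700000) = -1.053000
  f'(-0.700000) = 6.070000
  x_1 = -0.700000 - (-1.053000)/6.070000 = -0.526524
Iteration 2:
  f(-0.526524) = -0.027883
  f'(-0.526524) = 5.778634
  x_2 = -0.526524 - (-0.027883)/5.778634 = -0.521699
Iteration 3:
  f(-0.521699) = -0.000013
  f'(-0.521699) = 5.773111
  x_3 = -0.521699 - (-0.000013)/5.773111 = -0.521696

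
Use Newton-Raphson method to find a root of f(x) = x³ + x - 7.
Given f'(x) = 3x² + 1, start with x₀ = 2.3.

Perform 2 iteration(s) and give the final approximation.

f(x) = x³ + x - 7
f'(x) = 3x² + 1
x₀ = 2.3

Newton-Raphson formula: x_{n+1} = x_n - f(x_n)/f'(x_n)

Iteration 1:
  f(2.300000) = 7.467000
  f'(2.300000) = 16.870000
  x_1 = 2.300000 - 7.467000/16.870000 = 1.857380
Iteration 2:
  f(1.857380) = 1.265081
  f'(1.857380) = 11.349581
  x_2 = 1.857380 - 1.265081/11.349581 = 1.745915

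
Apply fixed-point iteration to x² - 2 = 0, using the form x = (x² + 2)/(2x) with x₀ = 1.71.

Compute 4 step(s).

Equation: x² - 2 = 0
Fixed-point form: x = (x² + 2)/(2x)
x₀ = 1.71

x_1 = g(1.710000) = 1.439795
x_2 = g(1.439795) = 1.414441
x_3 = g(1.414441) = 1.414214
x_4 = g(1.414214) = 1.414214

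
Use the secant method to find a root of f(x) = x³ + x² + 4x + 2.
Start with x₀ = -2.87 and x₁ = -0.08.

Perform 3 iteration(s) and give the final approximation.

f(x) = x³ + x² + 4x + 2
x₀ = -2.87, x₁ = -0.08

Secant formula: x_{n+1} = x_n - f(x_n)(x_n - x_{n-1})/(f(x_n) - f(x_{n-1}))

Iteration 1:
  f(-2.870000) = -24.883003
  f(-0.080000) = 1.685888
  x_2 = -0.080000 - 1.685888×(-0.080000 - (-2.870000))/(1.685888 - (-24.883003))
       = -0.257035
Iteration 2:
  f(-0.080000) = 1.685888
  f(-0.257035) = 1.020945
  x_3 = -0.257035 - 1.020945×(-0.257035 - (-0.080000))/(1.020945 - 1.685888)
       = -0.528853
Iteration 3:
  f(-0.257035) = 1.020945
  f(-0.528853) = 0.016362
  x_4 = -0.528853 - 0.016362×(-0.528853 - (-0.257035))/(0.016362 - 1.020945)
       = -0.533280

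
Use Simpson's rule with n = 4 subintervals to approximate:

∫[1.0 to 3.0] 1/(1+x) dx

f(x) = 1/(1+x)
a = 1.0, b = 3.0, n = 4
h = (b - a)/n = 0.500000

Simpson's rule: (h/3)[f(x₀) + 4f(x₁) + 2f(x₂) + ... + f(xₙ)]

x_0 = 1.0000, f(x_0) = 0.500000, coefficient = 1
x_1 = 1.5000, f(x_1) = 0.400000, coefficient = 4
x_2 = 2.0000, f(x_2) = 0.333333, coefficient = 2
x_3 = 2.5000, f(x_3) = 0.285714, coefficient = 4
x_4 = 3.0000, f(x_4) = 0.250000, coefficient = 1

I ≈ (0.500000/3) × 4.159524 = 0.693254
Exact value: 0.693147
Error: 0.000107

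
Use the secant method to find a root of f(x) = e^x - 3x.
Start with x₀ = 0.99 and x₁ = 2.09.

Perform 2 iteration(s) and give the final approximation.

f(x) = e^x - 3x
x₀ = 0.99, x₁ = 2.09

Secant formula: x_{n+1} = x_n - f(x_n)(x_n - x_{n-1})/(f(x_n) - f(x_{n-1}))

Iteration 1:
  f(0.990000) = -0.278766
  f(2.090000) = 1.814915
  x_2 = 2.090000 - 1.814915×(2.090000 - 0.990000)/(1.814915 - (-0.278766))
       = 1.136461
Iteration 2:
  f(2.090000) = 1.814915
  f(1.136461) = -0.293661
  x_3 = 1.136461 - (-0.293661)×(1.136461 - 2.090000)/(-0.293661 - 1.814915)
       = 1.269260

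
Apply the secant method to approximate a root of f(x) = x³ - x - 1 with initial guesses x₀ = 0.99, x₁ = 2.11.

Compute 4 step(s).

f(x) = x³ - x - 1
x₀ = 0.99, x₁ = 2.11

Secant formula: x_{n+1} = x_n - f(x_n)(x_n - x_{n-1})/(f(x_n) - f(x_{n-1}))

Iteration 1:
  f(0.990000) = -1.019701
  f(2.110000) = 6.283931
  x_2 = 2.110000 - 6.283931×(2.110000 - 0.990000)/(6.283931 - (-1.019701))
       = 1.146369
Iteration 2:
  f(2.110000) = 6.283931
  f(1.146369) = -0.639853
  x_3 = 1.146369 - (-0.639853)×(1.146369 - 2.110000)/(-0.639853 - 6.283931)
       = 1.235422
Iteration 3:
  f(1.146369) = -0.639853
  f(1.235422) = -0.349837
  x_4 = 1.235422 - (-0.349837)×(1.235422 - 1.146369)/(-0.349837 - (-0.639853))
       = 1.342843
Iteration 4:
  f(1.235422) = -0.349837
  f(1.342843) = 0.078610
  x_5 = 1.342843 - 0.078610×(1.342843 - 1.235422)/(0.078610 - (-0.349837))
       = 1.323134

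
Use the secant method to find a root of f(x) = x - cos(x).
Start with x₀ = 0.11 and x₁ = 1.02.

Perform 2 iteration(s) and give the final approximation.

f(x) = x - cos(x)
x₀ = 0.11, x₁ = 1.02

Secant formula: x_{n+1} = x_n - f(x_n)(x_n - x_{n-1})/(f(x_n) - f(x_{n-1}))

Iteration 1:
  f(0.110000) = -0.883956
  f(1.020000) = 0.496634
  x_2 = 1.020000 - 0.496634×(1.020000 - 0.110000)/(0.496634 - (-0.883956))
       = 0.692649
Iteration 2:
  f(1.020000) = 0.496634
  f(0.692649) = -0.076907
  x_3 = 0.692649 - (-0.076907)×(0.692649 - 1.020000)/(-0.076907 - 0.496634)
       = 0.736545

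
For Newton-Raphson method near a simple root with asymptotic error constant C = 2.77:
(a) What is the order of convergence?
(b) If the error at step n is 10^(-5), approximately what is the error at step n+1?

(a) Newton-Raphson has quadratic (order 2) convergence near simple roots.
    This means |e_{n+1}| ≈ C|e_n|².

(b) With |e_n| = 10^(-5) and C = 2.77:
    |e_{n+1}| ≈ 2.77 × (10^(-5))² = 2.77 × 10^(-10)

(a) 2 (quadratic); (b) |e_{n+1}| ≈ 2.770e-10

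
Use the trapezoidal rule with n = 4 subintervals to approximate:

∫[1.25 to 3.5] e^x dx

f(x) = e^x
a = 1.25, b = 3.5, n = 4
h = (b - a)/n = 0.562500

Trapezoidal rule: (h/2)[f(x₀) + 2f(x₁) + 2f(x₂) + ... + f(xₙ)]

x_0 = 1.2500, f(x_0) = 3.490343, coefficient = 1
x_1 = 1.8125, f(x_1) = 6.125743, coefficient = 2
x_2 = 2.3750, f(x_2) = 10.751013, coefficient = 2
x_3 = 2.9375, f(x_3) = 18.868616, coefficient = 2
x_4 = 3.5000, f(x_4) = 33.115452, coefficient = 1

I ≈ (0.562500/2) × 108.096538 = 30.402151
Exact value: 29.625109
Error: 0.777042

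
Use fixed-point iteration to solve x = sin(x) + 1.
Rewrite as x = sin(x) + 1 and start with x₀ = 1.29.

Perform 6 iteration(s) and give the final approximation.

Equation: x = sin(x) + 1
Fixed-point form: x = sin(x) + 1
x₀ = 1.29

x_1 = g(1.290000) = 1.960835
x_2 = g(1.960835) = 1.924894
x_3 = g(1.924894) = 1.937960
x_4 = g(1.937960) = 1.933349
x_5 = g(1.933349) = 1.934994
x_6 = g(1.934994) = 1.934410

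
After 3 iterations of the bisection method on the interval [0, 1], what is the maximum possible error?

Bisection error bound: |error| ≤ (b-a)/2^n
|error| ≤ (1 - 0)/2^3 = 1/2^3
|error| ≤ 0.1250000000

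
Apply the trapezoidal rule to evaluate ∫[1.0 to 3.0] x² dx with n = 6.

f(x) = x²
a = 1.0, b = 3.0, n = 6
h = (b - a)/n = 0.333333

Trapezoidal rule: (h/2)[f(x₀) + 2f(x₁) + 2f(x₂) + ... + f(xₙ)]

x_0 = 1.0000, f(x_0) = 1.000000, coefficient = 1
x_1 = 1.3333, f(x_1) = 1.777778, coefficient = 2
x_2 = 1.6667, f(x_2) = 2.777778, coefficient = 2
x_3 = 2.0000, f(x_3) = 4.000000, coefficient = 2
x_4 = 2.3333, f(x_4) = 5.444444, coefficient = 2
x_5 = 2.6667, f(x_5) = 7.111111, coefficient = 2
x_6 = 3.0000, f(x_6) = 9.000000, coefficient = 1

I ≈ (0.333333/2) × 52.222222 = 8.703704
Exact value: 8.666667
Error: 0.037037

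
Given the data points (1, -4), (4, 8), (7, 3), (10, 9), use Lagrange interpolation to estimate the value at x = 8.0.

Lagrange interpolation formula:
P(x) = Σ yᵢ × Lᵢ(x)
where Lᵢ(x) = Π_{j≠i} (x - xⱼ)/(xᵢ - xⱼ)

L_0(8.0) = (8.0 - 4)/(1 - 4) × (8.0 - 7)/(1 - 7) × (8.0 - 10)/(1 - 10) = 0.049383
L_1(8.0) = (8.0 - 1)/(4 - 1) × (8.0 - 7)/(4 - 7) × (8.0 - 10)/(4 - 10) = -0.259259
L_2(8.0) = (8.0 - 1)/(7 - 1) × (8.0 - 4)/(7 - 4) × (8.0 - 10)/(7 - 10) = 1.037037
L_3(8.0) = (8.0 - 1)/(10 - 1) × (8.0 - 4)/(10 - 4) × (8.0 - 7)/(10 - 7) = 0.172840

P(8.0) = (-4)×L_0(8.0) + 8×L_1(8.0) + 3×L_2(8.0) + 9×L_3(8.0)
P(8.0) = 2.395062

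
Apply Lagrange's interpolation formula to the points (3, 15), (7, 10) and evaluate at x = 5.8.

Lagrange interpolation formula:
P(x) = Σ yᵢ × Lᵢ(x)
where Lᵢ(x) = Π_{j≠i} (x - xⱼ)/(xᵢ - xⱼ)

L_0(5.8) = (5.8 - 7)/(3 - 7) = 0.300000
L_1(5.8) = (5.8 - 3)/(7 - 3) = 0.700000

P(5.8) = 15×L_0(5.8) + 10×L_1(5.8)
P(5.8) = 11.500000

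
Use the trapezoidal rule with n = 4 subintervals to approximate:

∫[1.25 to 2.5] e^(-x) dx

f(x) = e^(-x)
a = 1.25, b = 2.5, n = 4
h = (b - a)/n = 0.312500

Trapezoidal rule: (h/2)[f(x₀) + 2f(x₁) + 2f(x₂) + ... + f(xₙ)]

x_0 = 1.2500, f(x_0) = 0.286505, coefficient = 1
x_1 = 1.5625, f(x_1) = 0.209611, coefficient = 2
x_2 = 1.8750, f(x_2) = 0.153355, coefficient = 2
x_3 = 2.1875, f(x_3) = 0.112197, coefficient = 2
x_4 = 2.5000, f(x_4) = 0.082085, coefficient = 1

I ≈ (0.312500/2) × 1.318916 = 0.206081
Exact value: 0.204420
Error: 0.001661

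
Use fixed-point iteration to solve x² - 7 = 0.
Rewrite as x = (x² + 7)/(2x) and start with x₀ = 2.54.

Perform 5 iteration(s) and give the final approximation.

Equation: x² - 7 = 0
Fixed-point form: x = (x² + 7)/(2x)
x₀ = 2.54

x_1 = g(2.540000) = 2.647953
x_2 = g(2.647953) = 2.645752
x_3 = g(2.645752) = 2.645751
x_4 = g(2.645751) = 2.645751
x_5 = g(2.645751) = 2.645751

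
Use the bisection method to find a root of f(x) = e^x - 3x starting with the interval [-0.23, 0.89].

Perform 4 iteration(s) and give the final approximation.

f(x) = e^x - 3x
Initial interval: [-0.23, 0.89]

Iteration 1:
  c_1 = (-0.230000 + 0.890000)/2 = 0.330000
  f(c_1) = f(0.330000) = 0.400968
  f(a) × f(c) ≥ 0, new interval: [0.330000, 0.890000]
Iteration 2:
  c_2 = (0.330000 + 0.890000)/2 = 0.610000
  f(c_2) = f(0.610000) = 0.010431
  f(a) × f(c) ≥ 0, new interval: [0.610000, 0.890000]
Iteration 3:
  c_3 = (0.610000 + 0.890000)/2 = 0.750000
  f(c_3) = f(0.750000) = -0.133000
  f(a) × f(c) < 0, new interval: [0.610000, 0.750000]
Iteration 4:
  c_4 = (0.610000 + 0.750000)/2 = 0.680000
  f(c_4) = f(0.680000) = -0.066122
  f(a) × f(c) < 0, new interval: [0.610000, 0.680000]

After 4 iteration(s), the approximation is c_4 = 0.680000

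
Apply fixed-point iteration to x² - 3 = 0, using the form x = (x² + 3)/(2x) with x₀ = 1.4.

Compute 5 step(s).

Equation: x² - 3 = 0
Fixed-point form: x = (x² + 3)/(2x)
x₀ = 1.4

x_1 = g(1.400000) = 1.771429
x_2 = g(1.771429) = 1.732488
x_3 = g(1.732488) = 1.732051
x_4 = g(1.732051) = 1.732051
x_5 = g(1.732051) = 1.732051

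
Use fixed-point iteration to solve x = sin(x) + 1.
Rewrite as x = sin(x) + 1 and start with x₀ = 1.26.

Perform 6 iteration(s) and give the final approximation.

Equation: x = sin(x) + 1
Fixed-point form: x = sin(x) + 1
x₀ = 1.26

x_1 = g(1.260000) = 1.952090
x_2 = g(1.952090) = 1.928184
x_3 = g(1.928184) = 1.936814
x_4 = g(1.936814) = 1.933760
x_5 = g(1.933760) = 1.934849
x_6 = g(1.934849) = 1.934462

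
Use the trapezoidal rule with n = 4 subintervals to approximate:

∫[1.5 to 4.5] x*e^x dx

f(x) = x*e^x
a = 1.5, b = 4.5, n = 4
h = (b - a)/n = 0.750000

Trapezoidal rule: (h/2)[f(x₀) + 2f(x₁) + 2f(x₂) + ... + f(xₙ)]

x_0 = 1.5000, f(x_0) = 6.722534, coefficient = 1
x_1 = 2.2500, f(x_1) = 21.347406, coefficient = 2
x_2 = 3.0000, f(x_2) = 60.256611, coefficient = 2
x_3 = 3.7500, f(x_3) = 159.454058, coefficient = 2
x_4 = 4.5000, f(x_4) = 405.077091, coefficient = 1

I ≈ (0.750000/2) × 893.915772 = 335.218415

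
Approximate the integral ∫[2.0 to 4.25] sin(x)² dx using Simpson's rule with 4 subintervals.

f(x) = sin(x)²
a = 2.0, b = 4.25, n = 4
h = (b - a)/n = 0.562500

Simpson's rule: (h/3)[f(x₀) + 4f(x₁) + 2f(x₂) + ... + f(xₙ)]

x_0 = 2.0000, f(x_0) = 0.826822, coefficient = 1
x_1 = 2.5625, f(x_1) = 0.299499, coefficient = 4
x_2 = 3.1250, f(x_2) = 0.000275, coefficient = 2
x_3 = 3.6875, f(x_3) = 0.269562, coefficient = 4
x_4 = 4.2500, f(x_4) = 0.801006, coefficient = 1

I ≈ (0.562500/3) × 3.904622 = 0.732117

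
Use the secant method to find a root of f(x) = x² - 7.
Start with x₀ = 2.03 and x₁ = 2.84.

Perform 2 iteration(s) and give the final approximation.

f(x) = x² - 7
x₀ = 2.03, x₁ = 2.84

Secant formula: x_{n+1} = x_n - f(x_n)(x_n - x_{n-1})/(f(x_n) - f(x_{n-1}))

Iteration 1:
  f(2.030000) = -2.879100
  f(2.840000) = 1.065600
  x_2 = 2.840000 - 1.065600×(2.840000 - 2.030000)/(1.065600 - (-2.879100))
       = 2.621191
Iteration 2:
  f(2.840000) = 1.065600
  f(2.621191) = -0.129358
  x_3 = 2.621191 - (-0.129358)×(2.621191 - 2.840000)/(-0.129358 - 1.065600)
       = 2.644878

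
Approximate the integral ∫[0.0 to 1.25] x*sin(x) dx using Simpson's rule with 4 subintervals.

f(x) = x*sin(x)
a = 0.0, b = 1.25, n = 4
h = (b - a)/n = 0.312500

Simpson's rule: (h/3)[f(x₀) + 4f(x₁) + 2f(x₂) + ... + f(xₙ)]

x_0 = 0.0000, f(x_0) = 0.000000, coefficient = 1
x_1 = 0.3125, f(x_1) = 0.096075, coefficient = 4
x_2 = 0.6250, f(x_2) = 0.365686, coefficient = 2
x_3 = 0.9375, f(x_3) = 0.755701, coefficient = 4
x_4 = 1.2500, f(x_4) = 1.186231, coefficient = 1

I ≈ (0.312500/3) × 5.324705 = 0.554657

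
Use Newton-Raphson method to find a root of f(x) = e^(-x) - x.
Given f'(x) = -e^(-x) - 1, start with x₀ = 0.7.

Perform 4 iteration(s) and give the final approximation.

f(x) = e^(-x) - x
f'(x) = -e^(-x) - 1
x₀ = 0.7

Newton-Raphson formula: x_{n+1} = x_n - f(x_n)/f'(x_n)

Iteration 1:
  f(0.700000) = -0.203415
  f'(0.700000) = -1.496585
  x_1 = 0.700000 - (-0.203415)/(-1.496585) = 0.564081
Iteration 2:
  f(0.564081) = 0.004802
  f'(0.564081) = -1.568883
  x_2 = 0.564081 - 0.004802/(-1.568883) = 0.567142
Iteration 3:
  f(0.567142) = 0.000003
  f'(0.567142) = -1.567144
  x_3 = 0.567142 - 0.000003/(-1.567144) = 0.567143
Iteration 4:
  f(0.567143) = 0.000000
  f'(0.567143) = -1.567143
  x_4 = 0.567143 - 0.000000/(-1.567143) = 0.567143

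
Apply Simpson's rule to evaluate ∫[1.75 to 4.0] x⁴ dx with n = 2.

f(x) = x⁴
a = 1.75, b = 4.0, n = 2
h = (b - a)/n = 1.125000

Simpson's rule: (h/3)[f(x₀) + 4f(x₁) + 2f(x₂) + ... + f(xₙ)]

x_0 = 1.7500, f(x_0) = 9.378906, coefficient = 1
x_1 = 2.8750, f(x_1) = 68.320557, coefficient = 4
x_2 = 4.0000, f(x_2) = 256.000000, coefficient = 1

I ≈ (1.125000/3) × 538.661133 = 201.997925
Exact value: 201.517383
Error: 0.480542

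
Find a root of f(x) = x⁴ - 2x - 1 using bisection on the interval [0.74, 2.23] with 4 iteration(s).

f(x) = x⁴ - 2x - 1
Initial interval: [0.74, 2.23]

Iteration 1:
  c_1 = (0.740000 + 2.230000)/2 = 1.485000
  f(c_1) = f(1.485000) = 0.893017
  f(a) × f(c) < 0, new interval: [0.740000, 1.485000]
Iteration 2:
  c_2 = (0.740000 + 1.485000)/2 = 1.112500
  f(c_2) = f(1.112500) = -1.693207
  f(a) × f(c) ≥ 0, new interval: [1.112500, 1.485000]
Iteration 3:
  c_3 = (1.112500 + 1.485000)/2 = 1.298750
  f(c_3) = f(1.298750) = -0.752369
  f(a) × f(c) ≥ 0, new interval: [1.298750, 1.485000]
Iteration 4:
  c_4 = (1.298750 + 1.485000)/2 = 1.391875
  f(c_4) = f(1.391875) = -0.030557
  f(a) × f(c) ≥ 0, new interval: [1.391875, 1.485000]

After 4 iteration(s), the approximation is c_4 = 1.391875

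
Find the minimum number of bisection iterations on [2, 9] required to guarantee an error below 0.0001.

We need (b-a)/2^n ≤ 0.0001
(9 - 2)/2^n ≤ 0.0001
7/2^n ≤ 0.0001
2^n ≥ 70000
n ≥ log₂(70000) = 16.10
n ≥ 17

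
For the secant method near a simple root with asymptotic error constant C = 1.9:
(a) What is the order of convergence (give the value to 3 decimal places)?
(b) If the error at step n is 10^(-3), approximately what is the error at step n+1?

(a) Secant method has superlinear convergence with order φ = (1+√5)/2 ≈ 1.618.
    This means |e_{n+1}| ≈ C|e_n|^1.618.

(b) With |e_n| = 10^(-3) and C = 1.9:
    |e_{n+1}| ≈ 1.9 × (10^(-3))^1.618 = 1.9 × 10^(-4.85)

(a) ≈ 1.618 (golden ratio); (b) |e_{n+1}| ≈ 2.659e-05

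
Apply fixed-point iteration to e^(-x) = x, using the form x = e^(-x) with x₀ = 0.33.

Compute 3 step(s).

Equation: e^(-x) = x
Fixed-point form: x = e^(-x)
x₀ = 0.33

x_1 = g(0.330000) = 0.718924
x_2 = g(0.718924) = 0.487276
x_3 = g(0.487276) = 0.614297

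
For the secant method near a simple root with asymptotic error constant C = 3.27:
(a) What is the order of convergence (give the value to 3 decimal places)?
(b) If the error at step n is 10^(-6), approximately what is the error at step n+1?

(a) Secant method has superlinear convergence with order φ = (1+√5)/2 ≈ 1.618.
    This means |e_{n+1}| ≈ C|e_n|^1.618.

(b) With |e_n| = 10^(-6) and C = 3.27:
    |e_{n+1}| ≈ 3.27 × (10^(-6))^1.618 = 3.27 × 10^(-9.71)

(a) ≈ 1.618 (golden ratio); (b) |e_{n+1}| ≈ 6.402e-10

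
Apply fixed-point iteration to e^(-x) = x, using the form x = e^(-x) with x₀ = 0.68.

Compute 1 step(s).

Equation: e^(-x) = x
Fixed-point form: x = e^(-x)
x₀ = 0.68

x_1 = g(0.680000) = 0.506617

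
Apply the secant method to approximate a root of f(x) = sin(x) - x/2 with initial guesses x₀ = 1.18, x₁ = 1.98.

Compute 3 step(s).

f(x) = sin(x) - x/2
x₀ = 1.18, x₁ = 1.98

Secant formula: x_{n+1} = x_n - f(x_n)(x_n - x_{n-1})/(f(x_n) - f(x_{n-1}))

Iteration 1:
  f(1.180000) = 0.334606
  f(1.980000) = -0.072562
  x_2 = 1.980000 - (-0.072562)×(1.980000 - 1.180000)/(-0.072562 - 0.334606)
       = 1.837431
Iteration 2:
  f(1.980000) = -0.072562
  f(1.837431) = 0.045948
  x_3 = 1.837431 - 0.045948×(1.837431 - 1.980000)/(0.045948 - (-0.072562))
       = 1.892707
Iteration 3:
  f(1.837431) = 0.045948
  f(1.892707) = 0.002279
  x_4 = 1.892707 - 0.002279×(1.892707 - 1.837431)/(0.002279 - 0.045948)
       = 1.895592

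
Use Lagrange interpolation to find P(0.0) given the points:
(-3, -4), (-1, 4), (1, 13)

Lagrange interpolation formula:
P(x) = Σ yᵢ × Lᵢ(x)
where Lᵢ(x) = Π_{j≠i} (x - xⱼ)/(xᵢ - xⱼ)

L_0(0.0) = (0.0 - (-1))/(-3 - (-1)) × (0.0 - 1)/(-3 - 1) = -0.125000
L_1(0.0) = (0.0 - (-3))/(-1 - (-3)) × (0.0 - 1)/(-1 - 1) = 0.750000
L_2(0.0) = (0.0 - (-3))/(1 - (-3)) × (0.0 - (-1))/(1 - (-1)) = 0.375000

P(0.0) = (-4)×L_0(0.0) + 4×L_1(0.0) + 13×L_2(0.0)
P(0.0) = 8.375000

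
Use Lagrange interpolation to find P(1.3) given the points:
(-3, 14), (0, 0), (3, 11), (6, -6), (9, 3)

Lagrange interpolation formula:
P(x) = Σ yᵢ × Lᵢ(x)
where Lᵢ(x) = Π_{j≠i} (x - xⱼ)/(xᵢ - xⱼ)

L_0(1.3) = (1.3 - 0)/(-3 - 0) × (1.3 - 3)/(-3 - 3) × (1.3 - 6)/(-3 - 6) × (1.3 - 9)/(-3 - 9) = -0.041142
L_1(1.3) = (1.3 - (-3))/(0 - (-3)) × (1.3 - 3)/(0 - 3) × (1.3 - 6)/(0 - 6) × (1.3 - 9)/(0 - 9) = 0.544339
L_2(1.3) = (1.3 - (-3))/(3 - (-3)) × (1.3 - 0)/(3 - 0) × (1.3 - 6)/(3 - 6) × (1.3 - 9)/(3 - 9) = 0.624389
L_3(1.3) = (1.3 - (-3))/(6 - (-3)) × (1.3 - 0)/(6 - 0) × (1.3 - 3)/(6 - 3) × (1.3 - 9)/(6 - 9) = -0.150562
L_4(1.3) = (1.3 - (-3))/(9 - (-3)) × (1.3 - 0)/(9 - 0) × (1.3 - 3)/(9 - 3) × (1.3 - 6)/(9 - 6) = 0.022975

P(1.3) = 14×L_0(1.3) + 0×L_1(1.3) + 11×L_2(1.3) + (-6)×L_3(1.3) + 3×L_4(1.3)
P(1.3) = 7.264592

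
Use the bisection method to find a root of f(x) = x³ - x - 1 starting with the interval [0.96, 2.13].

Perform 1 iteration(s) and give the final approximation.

f(x) = x³ - x - 1
Initial interval: [0.96, 2.13]

Iteration 1:
  c_1 = (0.960000 + 2.130000)/2 = 1.545000
  f(c_1) = f(1.545000) = 1.142954
  f(a) × f(c) < 0, new interval: [0.960000, 1.545000]

After 1 iteration(s), the approximation is c_1 = 1.545000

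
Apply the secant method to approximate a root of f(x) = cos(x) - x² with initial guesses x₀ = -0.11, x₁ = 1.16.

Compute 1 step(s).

f(x) = cos(x) - x²
x₀ = -0.11, x₁ = 1.16

Secant formula: x_{n+1} = x_n - f(x_n)(x_n - x_{n-1})/(f(x_n) - f(x_{n-1}))

Iteration 1:
  f(-0.110000) = 0.981856
  f(1.160000) = -0.946260
  x_2 = 1.160000 - (-0.946260)×(1.160000 - (-0.110000))/(-0.946260 - 0.981856)
       = 0.536723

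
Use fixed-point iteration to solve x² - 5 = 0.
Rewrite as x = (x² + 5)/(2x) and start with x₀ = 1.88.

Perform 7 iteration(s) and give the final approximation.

Equation: x² - 5 = 0
Fixed-point form: x = (x² + 5)/(2x)
x₀ = 1.88

x_1 = g(1.880000) = 2.269787
x_2 = g(2.269787) = 2.236318
x_3 = g(2.236318) = 2.236068
x_4 = g(2.236068) = 2.236068
x_5 = g(2.236068) = 2.236068
x_6 = g(2.236068) = 2.236068
x_7 = g(2.236068) = 2.236068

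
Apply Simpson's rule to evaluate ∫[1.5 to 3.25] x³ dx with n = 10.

f(x) = x³
a = 1.5, b = 3.25, n = 10
h = (b - a)/n = 0.175000

Simpson's rule: (h/3)[f(x₀) + 4f(x₁) + 2f(x₂) + ... + f(xₙ)]

x_0 = 1.5000, f(x_0) = 3.375000, coefficient = 1
x_1 = 1.6750, f(x_1) = 4.699422, coefficient = 4
x_2 = 1.8500, f(x_2) = 6.331625, coefficient = 2
x_3 = 2.0250, f(x_3) = 8.303766, coefficient = 4
x_4 = 2.2000, f(x_4) = 10.648000, coefficient = 2
x_5 = 2.3750, f(x_5) = 13.396484, coefficient = 4
x_6 = 2.5500, f(x_6) = 16.581375, coefficient = 2
x_7 = 2.7250, f(x_7) = 20.234828, coefficient = 4
x_8 = 2.9000, f(x_8) = 24.389000, coefficient = 2
x_9 = 3.0750, f(x_9) = 29.076047, coefficient = 4
x_10 = 3.2500, f(x_10) = 34.328125, coefficient = 1

I ≈ (0.175000/3) × 456.445312 = 26.625977
Exact value: 26.625977
Error: 0.000000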